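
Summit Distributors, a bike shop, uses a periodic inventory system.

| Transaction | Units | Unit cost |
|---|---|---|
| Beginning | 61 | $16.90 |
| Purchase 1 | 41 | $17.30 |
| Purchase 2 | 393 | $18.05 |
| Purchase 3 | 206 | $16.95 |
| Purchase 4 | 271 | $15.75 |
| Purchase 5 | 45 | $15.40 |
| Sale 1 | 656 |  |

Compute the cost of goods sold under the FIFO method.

Sale 1 (656) [FIFO — oldest first]: 61 @ $16.90 + 41 @ $17.30 + 393 @ $18.05 + 161 @ $16.95 = $11,562.80
Ending inventory: 45 @ $16.95 + 271 @ $15.75 + 45 @ $15.40 = $5,724.00

COGS = $11,562.80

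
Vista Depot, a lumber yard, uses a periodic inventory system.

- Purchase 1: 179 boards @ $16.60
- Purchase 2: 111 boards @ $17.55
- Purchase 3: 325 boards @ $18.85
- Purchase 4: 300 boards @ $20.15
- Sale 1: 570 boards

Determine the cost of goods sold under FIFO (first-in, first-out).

Sale 1 (570) [FIFO — oldest first]: 179 @ $16.60 + 111 @ $17.55 + 280 @ $18.85 = $10,197.45
Ending inventory: 45 @ $18.85 + 300 @ $20.15 = $6,893.25

COGS = $10,197.45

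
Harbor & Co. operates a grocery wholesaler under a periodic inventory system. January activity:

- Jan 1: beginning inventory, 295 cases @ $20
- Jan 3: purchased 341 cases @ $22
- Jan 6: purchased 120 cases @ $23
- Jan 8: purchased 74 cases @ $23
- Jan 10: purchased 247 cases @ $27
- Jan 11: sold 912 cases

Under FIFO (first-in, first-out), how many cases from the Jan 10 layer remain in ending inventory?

165

Jan 11, 912 sold [FIFO — oldest first]: 295 @ $20 + 341 @ $22 + 120 @ $23 + 74 @ $23 + 82 @ $27 = $20,078
Ending inventory: 165 @ $27 = $4,455
Check: goods available $24,533 = COGS $20,078 + ending $4,455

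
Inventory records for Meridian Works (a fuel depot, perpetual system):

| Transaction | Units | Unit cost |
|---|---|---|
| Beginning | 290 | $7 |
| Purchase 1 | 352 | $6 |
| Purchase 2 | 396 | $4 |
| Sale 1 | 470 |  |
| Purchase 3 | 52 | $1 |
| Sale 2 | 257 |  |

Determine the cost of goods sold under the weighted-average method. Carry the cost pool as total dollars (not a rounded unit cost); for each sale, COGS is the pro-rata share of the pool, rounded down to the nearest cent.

After Beginning: 290 on hand, pool $2,030.00 (≈ $7.0000 each)
After Purchase 1: 642 on hand, pool $4,142.00 (≈ $6.4517 each)
After Purchase 2: 1038 on hand, pool $5,726.00 (≈ $5.5164 each)
Sale 1, sell 470: 470/1038 × $5,726.00 → $2,592.69
After Purchase 3: 620 on hand, pool $3,185.31 (≈ $5.1376 each)
Sale 2, sell 257: 257/620 × $3,185.31 → $1,320.36
Total COGS = $2,592.69 + $1,320.36 = $3,913.05
Ending inventory (cost pool remaining) = $1,864.95
Check: goods available $5,778.00 = COGS $3,913.05 + ending $1,864.95

COGS = $3,913.05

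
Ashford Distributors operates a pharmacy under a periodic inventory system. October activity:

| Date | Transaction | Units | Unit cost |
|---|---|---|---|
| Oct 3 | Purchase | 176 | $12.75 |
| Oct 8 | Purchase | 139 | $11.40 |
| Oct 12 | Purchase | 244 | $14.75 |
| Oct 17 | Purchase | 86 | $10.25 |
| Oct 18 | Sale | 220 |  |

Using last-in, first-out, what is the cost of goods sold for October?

COGS = $2,858.00

Oct 18, 220 sold [LIFO — newest first]: 86 @ $10.25 + 134 @ $14.75 = $2,858.00
Ending inventory: 176 @ $12.75 + 139 @ $11.40 + 110 @ $14.75 = $5,451.10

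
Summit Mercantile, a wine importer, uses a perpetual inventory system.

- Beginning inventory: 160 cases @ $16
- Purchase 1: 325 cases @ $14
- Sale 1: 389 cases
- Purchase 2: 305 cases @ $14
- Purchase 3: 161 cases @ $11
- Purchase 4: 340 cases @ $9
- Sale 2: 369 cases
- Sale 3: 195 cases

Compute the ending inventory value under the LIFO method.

Ending inventory = $4,924

Sale 1 (389) [LIFO — newest first]: 325 @ $14 + 64 @ $16 = $5,574
Sale 2 (369) [LIFO — newest first]: 340 @ $9 + 29 @ $11 = $3,379
Sale 3 (195) [LIFO — newest first]: 132 @ $11 + 63 @ $14 = $2,334
Total COGS = $5,574 + $3,379 + $2,334 = $11,287
Ending inventory: 96 @ $16 + 242 @ $14 = $4,924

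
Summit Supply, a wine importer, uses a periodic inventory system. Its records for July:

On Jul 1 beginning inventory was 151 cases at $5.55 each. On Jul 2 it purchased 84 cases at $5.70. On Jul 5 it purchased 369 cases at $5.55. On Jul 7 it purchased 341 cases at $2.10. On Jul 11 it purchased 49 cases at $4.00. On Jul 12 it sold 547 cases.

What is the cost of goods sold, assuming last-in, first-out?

Jul 12, 547 sold [LIFO — newest first]: 49 @ $4.00 + 341 @ $2.10 + 157 @ $5.55 = $1,783.45
Ending inventory: 151 @ $5.55 + 84 @ $5.70 + 212 @ $5.55 = $2,493.45
Check: goods available $4,276.90 = COGS $1,783.45 + ending $2,493.45

COGS = $1,783.45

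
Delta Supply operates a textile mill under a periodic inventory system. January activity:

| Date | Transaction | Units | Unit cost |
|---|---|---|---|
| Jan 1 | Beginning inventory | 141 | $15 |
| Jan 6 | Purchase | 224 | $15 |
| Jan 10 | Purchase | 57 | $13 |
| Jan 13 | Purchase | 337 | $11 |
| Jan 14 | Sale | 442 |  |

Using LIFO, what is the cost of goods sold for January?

Jan 14, 442 sold [LIFO — newest first]: 337 @ $11 + 57 @ $13 + 48 @ $15 = $5,168
Ending inventory: 141 @ $15 + 176 @ $15 = $4,755
Check: goods available $9,923 = COGS $5,168 + ending $4,755

COGS = $5,168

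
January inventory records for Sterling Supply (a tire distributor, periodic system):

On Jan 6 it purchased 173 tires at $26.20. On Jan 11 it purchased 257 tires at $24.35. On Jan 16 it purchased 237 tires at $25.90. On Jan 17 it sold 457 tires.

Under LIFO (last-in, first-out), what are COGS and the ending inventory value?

Jan 17, 457 sold [LIFO — newest first]: 237 @ $25.90 + 220 @ $24.35 = $11,495.30
Ending inventory: 173 @ $26.20 + 37 @ $24.35 = $5,433.55

COGS = $11,495.30; ending inventory = $5,433.55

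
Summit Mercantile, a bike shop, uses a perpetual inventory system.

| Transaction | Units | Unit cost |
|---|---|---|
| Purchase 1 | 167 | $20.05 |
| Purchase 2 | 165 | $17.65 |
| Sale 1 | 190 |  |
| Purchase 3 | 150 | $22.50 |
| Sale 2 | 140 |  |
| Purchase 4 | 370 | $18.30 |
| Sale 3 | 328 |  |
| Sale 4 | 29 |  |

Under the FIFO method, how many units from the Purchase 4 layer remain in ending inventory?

165

Sale 1 (190) [FIFO — oldest first]: 167 @ $20.05 + 23 @ $17.65 = $3,754.30
Sale 2 (140) [FIFO — oldest first]: 140 @ $17.65 = $2,471.00
Sale 3 (328) [FIFO — oldest first]: 2 @ $17.65 + 150 @ $22.50 + 176 @ $18.30 = $6,631.10
Sale 4 (29) [FIFO — oldest first]: 29 @ $18.30 = $530.70
Total COGS = $3,754.30 + $2,471.00 + $6,631.10 + $530.70 = $13,387.10
Ending inventory: 165 @ $18.30 = $3,019.50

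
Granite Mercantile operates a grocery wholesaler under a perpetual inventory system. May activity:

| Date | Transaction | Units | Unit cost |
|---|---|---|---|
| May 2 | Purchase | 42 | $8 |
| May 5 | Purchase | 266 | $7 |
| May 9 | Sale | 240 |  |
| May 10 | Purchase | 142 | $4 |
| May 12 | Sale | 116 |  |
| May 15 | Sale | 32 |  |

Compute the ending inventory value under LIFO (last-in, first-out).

May 9, 240 sold [LIFO — newest first]: 240 @ $7 = $1,680
May 12, 116 sold [LIFO — newest first]: 116 @ $4 = $464
May 15, 32 sold [LIFO — newest first]: 26 @ $4 + 6 @ $7 = $146
Total COGS = $1,680 + $464 + $146 = $2,290
Ending inventory: 42 @ $8 + 20 @ $7 = $476

Ending inventory = $476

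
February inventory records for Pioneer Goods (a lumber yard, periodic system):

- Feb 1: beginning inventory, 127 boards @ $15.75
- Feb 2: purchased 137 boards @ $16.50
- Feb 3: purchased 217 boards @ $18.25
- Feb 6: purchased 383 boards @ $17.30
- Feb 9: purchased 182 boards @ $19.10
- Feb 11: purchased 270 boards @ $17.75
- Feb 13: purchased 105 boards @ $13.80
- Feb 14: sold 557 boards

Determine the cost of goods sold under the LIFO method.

COGS = $9,717.70

Feb 14, 557 sold [LIFO — newest first]: 105 @ $13.80 + 270 @ $17.75 + 182 @ $19.10 = $9,717.70
Ending inventory: 127 @ $15.75 + 137 @ $16.50 + 217 @ $18.25 + 383 @ $17.30 = $14,846.90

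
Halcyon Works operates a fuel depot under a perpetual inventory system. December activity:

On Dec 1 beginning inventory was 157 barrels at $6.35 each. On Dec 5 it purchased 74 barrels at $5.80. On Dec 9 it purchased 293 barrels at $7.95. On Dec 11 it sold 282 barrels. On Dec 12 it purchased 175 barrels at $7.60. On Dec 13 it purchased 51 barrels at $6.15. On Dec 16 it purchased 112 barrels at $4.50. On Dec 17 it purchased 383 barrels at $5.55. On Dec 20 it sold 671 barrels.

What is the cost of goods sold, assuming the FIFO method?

Dec 11, 282 sold [FIFO — oldest first]: 157 @ $6.35 + 74 @ $5.80 + 51 @ $7.95 = $1,831.60
Dec 20, 671 sold [FIFO — oldest first]: 242 @ $7.95 + 175 @ $7.60 + 51 @ $6.15 + 112 @ $4.50 + 91 @ $5.55 = $4,576.60
Total COGS = $1,831.60 + $4,576.60 = $6,408.20
Ending inventory: 292 @ $5.55 = $1,620.60
Check: goods available $8,028.80 = COGS $6,408.20 + ending $1,620.60

COGS = $6,408.20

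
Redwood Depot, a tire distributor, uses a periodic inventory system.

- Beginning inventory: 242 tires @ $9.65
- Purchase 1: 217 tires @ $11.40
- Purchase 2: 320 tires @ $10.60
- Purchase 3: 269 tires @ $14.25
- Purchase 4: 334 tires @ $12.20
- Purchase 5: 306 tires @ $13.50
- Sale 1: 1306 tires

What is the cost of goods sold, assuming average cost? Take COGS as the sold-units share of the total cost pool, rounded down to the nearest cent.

Sale 1, sell 1306: 1306/1688 × $20,240.15 → $15,659.73
Ending inventory (cost pool remaining) = $4,580.42

COGS = $15,659.73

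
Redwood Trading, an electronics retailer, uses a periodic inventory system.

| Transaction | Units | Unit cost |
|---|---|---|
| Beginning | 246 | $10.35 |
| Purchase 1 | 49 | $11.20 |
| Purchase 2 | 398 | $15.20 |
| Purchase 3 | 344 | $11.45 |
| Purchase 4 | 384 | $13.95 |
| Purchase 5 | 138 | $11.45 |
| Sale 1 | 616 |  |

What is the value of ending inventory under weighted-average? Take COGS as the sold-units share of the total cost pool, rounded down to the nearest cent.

Sale 1, sell 616: 616/1559 × $20,020.20 → $7,910.48
Ending inventory (cost pool remaining) = $12,109.72
Check: goods available $20,020.20 = COGS $7,910.48 + ending $12,109.72

Ending inventory = $12,109.72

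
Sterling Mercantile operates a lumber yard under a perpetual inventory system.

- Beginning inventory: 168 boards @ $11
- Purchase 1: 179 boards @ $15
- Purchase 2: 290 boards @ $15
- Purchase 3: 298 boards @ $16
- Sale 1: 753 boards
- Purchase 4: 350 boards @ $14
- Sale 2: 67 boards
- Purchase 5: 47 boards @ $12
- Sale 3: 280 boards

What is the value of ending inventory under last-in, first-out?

Ending inventory = $2,758

Sale 1 (753) [LIFO — newest first]: 298 @ $16 + 290 @ $15 + 165 @ $15 = $11,593
Sale 2 (67) [LIFO — newest first]: 67 @ $14 = $938
Sale 3 (280) [LIFO — newest first]: 47 @ $12 + 233 @ $14 = $3,826
Total COGS = $11,593 + $938 + $3,826 = $16,357
Ending inventory: 168 @ $11 + 14 @ $15 + 50 @ $14 = $2,758
Check: goods available $19,115 = COGS $16,357 + ending $2,758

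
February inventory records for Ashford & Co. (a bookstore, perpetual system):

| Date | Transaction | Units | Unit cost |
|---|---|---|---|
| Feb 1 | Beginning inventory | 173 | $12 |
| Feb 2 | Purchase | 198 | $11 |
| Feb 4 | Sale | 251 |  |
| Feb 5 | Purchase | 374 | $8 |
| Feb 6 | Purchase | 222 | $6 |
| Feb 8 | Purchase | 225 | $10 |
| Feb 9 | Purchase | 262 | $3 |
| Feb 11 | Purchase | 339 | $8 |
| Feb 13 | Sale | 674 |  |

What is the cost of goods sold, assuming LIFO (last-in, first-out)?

COGS = $7,042

Feb 4, 251 sold [LIFO — newest first]: 198 @ $11 + 53 @ $12 = $2,814
Feb 13, 674 sold [LIFO — newest first]: 339 @ $8 + 262 @ $3 + 73 @ $10 = $4,228
Total COGS = $2,814 + $4,228 = $7,042
Ending inventory: 120 @ $12 + 374 @ $8 + 222 @ $6 + 152 @ $10 = $7,284
Check: goods available $14,326 = COGS $7,042 + ending $7,284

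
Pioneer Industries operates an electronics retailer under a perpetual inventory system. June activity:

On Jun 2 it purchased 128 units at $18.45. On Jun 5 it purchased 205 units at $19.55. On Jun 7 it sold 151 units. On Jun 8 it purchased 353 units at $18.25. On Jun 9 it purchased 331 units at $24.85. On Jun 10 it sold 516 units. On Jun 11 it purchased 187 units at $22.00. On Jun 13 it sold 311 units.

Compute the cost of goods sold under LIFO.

Jun 7, 151 sold [LIFO — newest first]: 151 @ $19.55 = $2,952.05
Jun 10, 516 sold [LIFO — newest first]: 331 @ $24.85 + 185 @ $18.25 = $11,601.60
Jun 13, 311 sold [LIFO — newest first]: 187 @ $22.00 + 124 @ $18.25 = $6,377.00
Total COGS = $2,952.05 + $11,601.60 + $6,377.00 = $20,930.65
Ending inventory: 128 @ $18.45 + 54 @ $19.55 + 44 @ $18.25 = $4,220.30

COGS = $20,930.65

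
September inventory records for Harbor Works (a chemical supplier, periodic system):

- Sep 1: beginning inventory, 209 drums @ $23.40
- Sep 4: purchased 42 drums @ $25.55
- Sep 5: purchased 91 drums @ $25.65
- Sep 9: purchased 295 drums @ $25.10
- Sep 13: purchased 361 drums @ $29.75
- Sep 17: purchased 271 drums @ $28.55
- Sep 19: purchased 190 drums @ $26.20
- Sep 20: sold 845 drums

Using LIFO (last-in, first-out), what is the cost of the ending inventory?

Sep 20, 845 sold [LIFO — newest first]: 190 @ $26.20 + 271 @ $28.55 + 361 @ $29.75 + 23 @ $25.10 = $24,032.10
Ending inventory: 209 @ $23.40 + 42 @ $25.55 + 91 @ $25.65 + 272 @ $25.10 = $15,125.05

Ending inventory = $15,125.05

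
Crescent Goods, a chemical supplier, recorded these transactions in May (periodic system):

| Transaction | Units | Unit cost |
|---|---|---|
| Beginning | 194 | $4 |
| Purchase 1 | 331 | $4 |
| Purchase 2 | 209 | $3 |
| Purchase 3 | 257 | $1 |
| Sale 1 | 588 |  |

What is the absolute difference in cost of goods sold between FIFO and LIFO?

$917

FIFO COGS: 194 @ $4 + 331 @ $4 + 63 @ $3 = $2,289
LIFO COGS: 257 @ $1 + 209 @ $3 + 122 @ $4 = $1,372
Difference = |$2,289 − $1,372| = $917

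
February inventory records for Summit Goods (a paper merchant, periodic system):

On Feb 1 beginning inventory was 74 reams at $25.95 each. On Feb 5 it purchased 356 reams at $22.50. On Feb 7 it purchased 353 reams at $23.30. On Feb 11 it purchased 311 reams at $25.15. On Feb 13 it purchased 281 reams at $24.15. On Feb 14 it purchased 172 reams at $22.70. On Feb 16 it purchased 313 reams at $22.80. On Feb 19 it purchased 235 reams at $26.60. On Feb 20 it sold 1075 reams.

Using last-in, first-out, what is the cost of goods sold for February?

Feb 20, 1075 sold [LIFO — newest first]: 235 @ $26.60 + 313 @ $22.80 + 172 @ $22.70 + 281 @ $24.15 + 74 @ $25.15 = $25,939.05
Ending inventory: 74 @ $25.95 + 356 @ $22.50 + 353 @ $23.30 + 237 @ $25.15 = $24,115.75

COGS = $25,939.05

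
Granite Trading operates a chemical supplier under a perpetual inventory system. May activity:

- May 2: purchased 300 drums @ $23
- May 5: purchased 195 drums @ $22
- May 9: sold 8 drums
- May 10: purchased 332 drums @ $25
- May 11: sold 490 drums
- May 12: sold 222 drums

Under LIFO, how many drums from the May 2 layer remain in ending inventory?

May 9, 8 sold [LIFO — newest first]: 8 @ $22 = $176
May 11, 490 sold [LIFO — newest first]: 332 @ $25 + 158 @ $22 = $11,776
May 12, 222 sold [LIFO — newest first]: 29 @ $22 + 193 @ $23 = $5,077
Total COGS = $176 + $11,776 + $5,077 = $17,029
Ending inventory: 107 @ $23 = $2,461
Check: goods available $19,490 = COGS $17,029 + ending $2,461

107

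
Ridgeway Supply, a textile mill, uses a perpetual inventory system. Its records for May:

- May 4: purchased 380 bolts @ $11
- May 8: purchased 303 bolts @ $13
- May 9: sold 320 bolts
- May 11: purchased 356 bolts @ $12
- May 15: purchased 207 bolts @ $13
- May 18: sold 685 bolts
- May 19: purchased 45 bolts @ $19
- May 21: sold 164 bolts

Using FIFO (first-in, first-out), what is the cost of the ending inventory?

Ending inventory = $1,856

May 9, 320 sold [FIFO — oldest first]: 320 @ $11 = $3,520
May 18, 685 sold [FIFO — oldest first]: 60 @ $11 + 303 @ $13 + 322 @ $12 = $8,463
May 21, 164 sold [FIFO — oldest first]: 34 @ $12 + 130 @ $13 = $2,098
Total COGS = $3,520 + $8,463 + $2,098 = $14,081
Ending inventory: 77 @ $13 + 45 @ $19 = $1,856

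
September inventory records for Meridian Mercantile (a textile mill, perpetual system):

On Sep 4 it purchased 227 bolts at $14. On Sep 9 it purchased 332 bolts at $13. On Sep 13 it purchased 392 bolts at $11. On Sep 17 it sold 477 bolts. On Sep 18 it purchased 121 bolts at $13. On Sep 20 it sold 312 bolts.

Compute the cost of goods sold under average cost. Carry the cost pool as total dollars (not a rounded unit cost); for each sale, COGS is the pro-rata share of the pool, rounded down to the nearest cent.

After Sep 4: 227 on hand, pool $3,178.00 (≈ $14.0000 each)
After Sep 9: 559 on hand, pool $7,494.00 (≈ $13.4061 each)
After Sep 13: 951 on hand, pool $11,806.00 (≈ $12.4143 each)
Sep 17, sell 477: 477/951 × $11,806.00 → $5,921.62
After Sep 18: 595 on hand, pool $7,457.38 (≈ $12.5334 each)
Sep 20, sell 312: 312/595 × $7,457.38 → $3,910.42
Total COGS = $5,921.62 + $3,910.42 = $9,832.04
Ending inventory (cost pool remaining) = $3,546.96

COGS = $9,832.04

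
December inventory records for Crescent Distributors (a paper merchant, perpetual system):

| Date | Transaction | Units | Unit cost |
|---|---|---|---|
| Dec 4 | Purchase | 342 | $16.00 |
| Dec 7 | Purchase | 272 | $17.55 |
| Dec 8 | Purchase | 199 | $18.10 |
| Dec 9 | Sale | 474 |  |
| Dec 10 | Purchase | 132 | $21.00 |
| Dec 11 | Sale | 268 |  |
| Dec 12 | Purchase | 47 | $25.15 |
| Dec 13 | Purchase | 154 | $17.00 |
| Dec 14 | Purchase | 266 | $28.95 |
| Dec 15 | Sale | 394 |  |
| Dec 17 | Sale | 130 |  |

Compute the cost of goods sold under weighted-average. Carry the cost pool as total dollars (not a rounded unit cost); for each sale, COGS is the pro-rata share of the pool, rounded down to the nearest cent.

COGS = $24,811.47

After Dec 4: 342 on hand, pool $5,472.00 (≈ $16.0000 each)
After Dec 7: 614 on hand, pool $10,245.60 (≈ $16.6866 each)
After Dec 8: 813 on hand, pool $13,847.50 (≈ $17.0326 each)
Dec 9, sell 474: 474/813 × $13,847.50 → $8,073.45
After Dec 10: 471 on hand, pool $8,546.05 (≈ $18.1445 each)
Dec 11, sell 268: 268/471 × $8,546.05 → $4,862.72
After Dec 12: 250 on hand, pool $4,865.38 (≈ $19.4615 each)
After Dec 13: 404 on hand, pool $7,483.38 (≈ $18.5232 each)
After Dec 14: 670 on hand, pool $15,184.08 (≈ $22.6628 each)
Dec 15, sell 394: 394/670 × $15,184.08 → $8,929.14
Dec 17, sell 130: 130/276 × $6,254.94 → $2,946.16
Total COGS = $8,073.45 + $4,862.72 + $8,929.14 + $2,946.16 = $24,811.47
Ending inventory (cost pool remaining) = $3,308.78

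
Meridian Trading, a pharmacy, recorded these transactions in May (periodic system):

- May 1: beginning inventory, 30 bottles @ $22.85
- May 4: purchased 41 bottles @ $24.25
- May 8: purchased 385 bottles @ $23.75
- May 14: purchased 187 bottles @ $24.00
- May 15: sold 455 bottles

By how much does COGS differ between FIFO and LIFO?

FIFO COGS: 30 @ $22.85 + 41 @ $24.25 + 384 @ $23.75 = $10,799.75
LIFO COGS: 187 @ $24.00 + 268 @ $23.75 = $10,853.00
Difference = |$10,799.75 − $10,853.00| = $53.25

$53.25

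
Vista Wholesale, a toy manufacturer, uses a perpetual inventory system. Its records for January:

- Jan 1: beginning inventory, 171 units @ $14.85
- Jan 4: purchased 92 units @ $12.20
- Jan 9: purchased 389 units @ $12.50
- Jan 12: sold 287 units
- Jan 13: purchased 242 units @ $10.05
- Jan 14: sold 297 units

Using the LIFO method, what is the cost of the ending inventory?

Ending inventory = $4,249.25

Jan 12, 287 sold [LIFO — newest first]: 287 @ $12.50 = $3,587.50
Jan 14, 297 sold [LIFO — newest first]: 242 @ $10.05 + 55 @ $12.50 = $3,119.60
Total COGS = $3,587.50 + $3,119.60 = $6,707.10
Ending inventory: 171 @ $14.85 + 92 @ $12.20 + 47 @ $12.50 = $4,249.25
Check: goods available $10,956.35 = COGS $6,707.10 + ending $4,249.25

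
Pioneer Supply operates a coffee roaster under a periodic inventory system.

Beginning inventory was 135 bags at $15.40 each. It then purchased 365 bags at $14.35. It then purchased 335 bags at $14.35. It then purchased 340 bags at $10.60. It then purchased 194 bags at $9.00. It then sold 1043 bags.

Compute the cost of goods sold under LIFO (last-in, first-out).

Sale 1 (1043) [LIFO — newest first]: 194 @ $9.00 + 340 @ $10.60 + 335 @ $14.35 + 174 @ $14.35 = $12,654.15
Ending inventory: 135 @ $15.40 + 191 @ $14.35 = $4,819.85

COGS = $12,654.15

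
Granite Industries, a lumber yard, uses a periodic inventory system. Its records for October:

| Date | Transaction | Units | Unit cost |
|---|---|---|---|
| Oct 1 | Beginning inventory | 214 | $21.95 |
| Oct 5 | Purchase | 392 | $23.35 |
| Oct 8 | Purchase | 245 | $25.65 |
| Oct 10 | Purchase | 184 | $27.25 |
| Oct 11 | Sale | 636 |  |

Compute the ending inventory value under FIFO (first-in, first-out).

Oct 11, 636 sold [FIFO — oldest first]: 214 @ $21.95 + 392 @ $23.35 + 30 @ $25.65 = $14,620.00
Ending inventory: 215 @ $25.65 + 184 @ $27.25 = $10,528.75

Ending inventory = $10,528.75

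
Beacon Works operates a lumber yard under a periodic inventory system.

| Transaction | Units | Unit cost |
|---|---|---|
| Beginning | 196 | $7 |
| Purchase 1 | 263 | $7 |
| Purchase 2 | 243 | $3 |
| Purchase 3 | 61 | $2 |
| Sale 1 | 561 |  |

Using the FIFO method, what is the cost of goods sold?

COGS = $3,519

Sale 1 (561) [FIFO — oldest first]: 196 @ $7 + 263 @ $7 + 102 @ $3 = $3,519
Ending inventory: 141 @ $3 + 61 @ $2 = $545
Check: goods available $4,064 = COGS $3,519 + ending $545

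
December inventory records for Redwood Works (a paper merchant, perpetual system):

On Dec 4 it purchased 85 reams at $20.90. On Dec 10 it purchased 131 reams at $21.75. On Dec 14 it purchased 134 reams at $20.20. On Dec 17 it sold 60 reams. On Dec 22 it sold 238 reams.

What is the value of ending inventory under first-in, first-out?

Ending inventory = $1,050.40

Dec 17, 60 sold [FIFO — oldest first]: 60 @ $20.90 = $1,254.00
Dec 22, 238 sold [FIFO — oldest first]: 25 @ $20.90 + 131 @ $21.75 + 82 @ $20.20 = $5,028.15
Total COGS = $1,254.00 + $5,028.15 = $6,282.15
Ending inventory: 52 @ $20.20 = $1,050.40
Check: goods available $7,332.55 = COGS $6,282.15 + ending $1,050.40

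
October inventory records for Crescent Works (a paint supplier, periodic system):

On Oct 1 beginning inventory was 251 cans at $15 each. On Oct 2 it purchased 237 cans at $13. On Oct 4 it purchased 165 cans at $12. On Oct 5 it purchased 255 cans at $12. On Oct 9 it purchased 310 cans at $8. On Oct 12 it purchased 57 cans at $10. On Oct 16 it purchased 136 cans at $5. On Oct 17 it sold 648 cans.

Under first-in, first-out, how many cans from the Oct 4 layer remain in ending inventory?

5

Oct 17, 648 sold [FIFO — oldest first]: 251 @ $15 + 237 @ $13 + 160 @ $12 = $8,766
Ending inventory: 5 @ $12 + 255 @ $12 + 310 @ $8 + 57 @ $10 + 136 @ $5 = $6,850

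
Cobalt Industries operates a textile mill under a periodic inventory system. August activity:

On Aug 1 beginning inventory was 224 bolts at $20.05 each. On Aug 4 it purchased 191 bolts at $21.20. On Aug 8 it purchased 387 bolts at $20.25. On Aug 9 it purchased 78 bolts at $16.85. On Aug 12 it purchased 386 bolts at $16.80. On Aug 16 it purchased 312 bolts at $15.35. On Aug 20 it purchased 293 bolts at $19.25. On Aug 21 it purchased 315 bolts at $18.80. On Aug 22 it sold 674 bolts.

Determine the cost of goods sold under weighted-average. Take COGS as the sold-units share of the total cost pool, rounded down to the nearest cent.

COGS = $12,495.73

Aug 22, sell 674: 674/2186 × $40,527.70 → $12,495.73
Ending inventory (cost pool remaining) = $28,031.97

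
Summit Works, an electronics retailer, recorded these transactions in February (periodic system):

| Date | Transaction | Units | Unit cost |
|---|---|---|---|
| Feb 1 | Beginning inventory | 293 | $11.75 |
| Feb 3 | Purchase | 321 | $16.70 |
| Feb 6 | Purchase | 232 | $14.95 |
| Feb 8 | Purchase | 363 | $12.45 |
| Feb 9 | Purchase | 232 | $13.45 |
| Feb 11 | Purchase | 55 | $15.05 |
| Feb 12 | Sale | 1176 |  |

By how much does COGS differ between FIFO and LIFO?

$465.35

FIFO COGS: 293 @ $11.75 + 321 @ $16.70 + 232 @ $14.95 + 330 @ $12.45 = $16,380.35
LIFO COGS: 55 @ $15.05 + 232 @ $13.45 + 363 @ $12.45 + 232 @ $14.95 + 294 @ $16.70 = $16,845.70
Difference = |$16,380.35 − $16,845.70| = $465.35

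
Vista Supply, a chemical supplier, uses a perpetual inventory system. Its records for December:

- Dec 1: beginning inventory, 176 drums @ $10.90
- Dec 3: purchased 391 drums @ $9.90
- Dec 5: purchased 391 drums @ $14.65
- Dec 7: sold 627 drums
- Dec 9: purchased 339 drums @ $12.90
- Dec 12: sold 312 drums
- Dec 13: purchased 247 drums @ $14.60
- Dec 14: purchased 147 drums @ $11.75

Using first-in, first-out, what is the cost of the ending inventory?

Ending inventory = $9,984.90

Dec 7, 627 sold [FIFO — oldest first]: 176 @ $10.90 + 391 @ $9.90 + 60 @ $14.65 = $6,668.30
Dec 12, 312 sold [FIFO — oldest first]: 312 @ $14.65 = $4,570.80
Total COGS = $6,668.30 + $4,570.80 = $11,239.10
Ending inventory: 19 @ $14.65 + 339 @ $12.90 + 247 @ $14.60 + 147 @ $11.75 = $9,984.90
Check: goods available $21,224.00 = COGS $11,239.10 + ending $9,984.90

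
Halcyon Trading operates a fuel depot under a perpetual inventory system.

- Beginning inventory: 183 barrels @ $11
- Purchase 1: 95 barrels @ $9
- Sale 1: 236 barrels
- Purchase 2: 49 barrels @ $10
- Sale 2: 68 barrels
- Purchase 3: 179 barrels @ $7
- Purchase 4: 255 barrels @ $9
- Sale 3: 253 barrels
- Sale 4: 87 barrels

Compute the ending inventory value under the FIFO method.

Ending inventory = $1,053

Sale 1 (236) [FIFO — oldest first]: 183 @ $11 + 53 @ $9 = $2,490
Sale 2 (68) [FIFO — oldest first]: 42 @ $9 + 26 @ $10 = $638
Sale 3 (253) [FIFO — oldest first]: 23 @ $10 + 179 @ $7 + 51 @ $9 = $1,942
Sale 4 (87) [FIFO — oldest first]: 87 @ $9 = $783
Total COGS = $2,490 + $638 + $1,942 + $783 = $5,853
Ending inventory: 117 @ $9 = $1,053
Check: goods available $6,906 = COGS $5,853 + ending $1,053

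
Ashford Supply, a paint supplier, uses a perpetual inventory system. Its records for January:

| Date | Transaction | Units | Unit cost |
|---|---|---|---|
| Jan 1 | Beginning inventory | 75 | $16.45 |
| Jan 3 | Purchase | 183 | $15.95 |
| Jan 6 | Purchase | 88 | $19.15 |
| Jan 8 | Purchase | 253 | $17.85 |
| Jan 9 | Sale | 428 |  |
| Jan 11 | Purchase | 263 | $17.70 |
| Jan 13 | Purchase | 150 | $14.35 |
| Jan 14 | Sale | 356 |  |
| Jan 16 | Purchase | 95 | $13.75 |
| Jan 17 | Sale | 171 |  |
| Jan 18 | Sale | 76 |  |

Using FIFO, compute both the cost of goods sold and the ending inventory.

COGS = $17,422.70; ending inventory = $1,045.00

Jan 9, 428 sold [FIFO — oldest first]: 75 @ $16.45 + 183 @ $15.95 + 88 @ $19.15 + 82 @ $17.85 = $7,301.50
Jan 14, 356 sold [FIFO — oldest first]: 171 @ $17.85 + 185 @ $17.70 = $6,326.85
Jan 17, 171 sold [FIFO — oldest first]: 78 @ $17.70 + 93 @ $14.35 = $2,715.15
Jan 18, 76 sold [FIFO — oldest first]: 57 @ $14.35 + 19 @ $13.75 = $1,079.20
Total COGS = $7,301.50 + $6,326.85 + $2,715.15 + $1,079.20 = $17,422.70
Ending inventory: 76 @ $13.75 = $1,045.00
Check: goods available $18,467.70 = COGS $17,422.70 + ending $1,045.00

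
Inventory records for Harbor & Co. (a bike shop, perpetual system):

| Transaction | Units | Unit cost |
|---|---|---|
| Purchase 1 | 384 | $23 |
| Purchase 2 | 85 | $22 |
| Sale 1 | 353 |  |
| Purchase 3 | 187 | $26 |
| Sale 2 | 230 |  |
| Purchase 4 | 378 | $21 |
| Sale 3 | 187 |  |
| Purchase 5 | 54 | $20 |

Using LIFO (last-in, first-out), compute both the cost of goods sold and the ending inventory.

COGS = $17,812; ending inventory = $6,770

Sale 1 (353) [LIFO — newest first]: 85 @ $22 + 268 @ $23 = $8,034
Sale 2 (230) [LIFO — newest first]: 187 @ $26 + 43 @ $23 = $5,851
Sale 3 (187) [LIFO — newest first]: 187 @ $21 = $3,927
Total COGS = $8,034 + $5,851 + $3,927 = $17,812
Ending inventory: 73 @ $23 + 191 @ $21 + 54 @ $20 = $6,770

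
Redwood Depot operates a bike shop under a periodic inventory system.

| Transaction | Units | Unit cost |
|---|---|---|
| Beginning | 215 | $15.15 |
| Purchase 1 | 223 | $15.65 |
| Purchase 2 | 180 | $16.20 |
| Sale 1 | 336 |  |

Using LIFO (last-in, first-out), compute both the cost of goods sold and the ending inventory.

Sale 1 (336) [LIFO — newest first]: 180 @ $16.20 + 156 @ $15.65 = $5,357.40
Ending inventory: 215 @ $15.15 + 67 @ $15.65 = $4,305.80

COGS = $5,357.40; ending inventory = $4,305.80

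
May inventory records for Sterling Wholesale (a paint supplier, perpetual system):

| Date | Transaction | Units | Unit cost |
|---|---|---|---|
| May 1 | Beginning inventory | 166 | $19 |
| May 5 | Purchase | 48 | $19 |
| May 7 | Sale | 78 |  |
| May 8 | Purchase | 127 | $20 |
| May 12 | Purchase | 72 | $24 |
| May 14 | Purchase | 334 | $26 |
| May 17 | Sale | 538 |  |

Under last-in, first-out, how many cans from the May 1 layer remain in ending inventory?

131

May 7, 78 sold [LIFO — newest first]: 48 @ $19 + 30 @ $19 = $1,482
May 17, 538 sold [LIFO — newest first]: 334 @ $26 + 72 @ $24 + 127 @ $20 + 5 @ $19 = $13,047
Total COGS = $1,482 + $13,047 = $14,529
Ending inventory: 131 @ $19 = $2,489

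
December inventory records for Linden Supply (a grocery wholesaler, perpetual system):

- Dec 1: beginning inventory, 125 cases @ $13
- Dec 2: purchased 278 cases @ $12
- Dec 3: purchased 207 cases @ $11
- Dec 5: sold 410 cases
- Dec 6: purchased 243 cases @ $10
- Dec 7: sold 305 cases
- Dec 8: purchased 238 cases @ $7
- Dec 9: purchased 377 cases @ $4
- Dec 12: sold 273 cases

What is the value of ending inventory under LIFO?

Dec 5, 410 sold [LIFO — newest first]: 207 @ $11 + 203 @ $12 = $4,713
Dec 7, 305 sold [LIFO — newest first]: 243 @ $10 + 62 @ $12 = $3,174
Dec 12, 273 sold [LIFO — newest first]: 273 @ $4 = $1,092
Total COGS = $4,713 + $3,174 + $1,092 = $8,979
Ending inventory: 125 @ $13 + 13 @ $12 + 238 @ $7 + 104 @ $4 = $3,863
Check: goods available $12,842 = COGS $8,979 + ending $3,863

Ending inventory = $3,863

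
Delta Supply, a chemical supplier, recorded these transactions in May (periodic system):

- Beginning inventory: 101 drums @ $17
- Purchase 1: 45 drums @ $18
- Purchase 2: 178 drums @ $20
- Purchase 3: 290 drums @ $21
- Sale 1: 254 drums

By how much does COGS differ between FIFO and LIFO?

$647

FIFO COGS: 101 @ $17 + 45 @ $18 + 108 @ $20 = $4,687
LIFO COGS: 254 @ $21 = $5,334
Difference = |$4,687 − $5,334| = $647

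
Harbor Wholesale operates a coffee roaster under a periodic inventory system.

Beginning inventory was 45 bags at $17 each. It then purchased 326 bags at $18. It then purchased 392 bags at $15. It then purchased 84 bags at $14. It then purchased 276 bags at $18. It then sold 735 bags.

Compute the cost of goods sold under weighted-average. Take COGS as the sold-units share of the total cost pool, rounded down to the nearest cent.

COGS = $12,210.94

Sale 1, sell 735: 735/1123 × $18,657.00 → $12,210.94
Ending inventory (cost pool remaining) = $6,446.06
Check: goods available $18,657.00 = COGS $12,210.94 + ending $6,446.06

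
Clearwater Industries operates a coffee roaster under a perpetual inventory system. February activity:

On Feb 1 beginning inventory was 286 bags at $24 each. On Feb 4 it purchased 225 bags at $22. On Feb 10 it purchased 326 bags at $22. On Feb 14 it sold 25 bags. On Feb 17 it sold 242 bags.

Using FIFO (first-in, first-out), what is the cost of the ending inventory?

Feb 14, 25 sold [FIFO — oldest first]: 25 @ $24 = $600
Feb 17, 242 sold [FIFO — oldest first]: 242 @ $24 = $5,808
Total COGS = $600 + $5,808 = $6,408
Ending inventory: 19 @ $24 + 225 @ $22 + 326 @ $22 = $12,578

Ending inventory = $12,578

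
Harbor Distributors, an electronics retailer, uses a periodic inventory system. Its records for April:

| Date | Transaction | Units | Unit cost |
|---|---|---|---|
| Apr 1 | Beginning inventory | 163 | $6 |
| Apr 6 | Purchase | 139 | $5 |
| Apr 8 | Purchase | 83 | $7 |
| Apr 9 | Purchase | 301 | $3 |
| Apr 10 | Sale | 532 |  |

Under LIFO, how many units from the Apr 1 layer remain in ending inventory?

Apr 10, 532 sold [LIFO — newest first]: 301 @ $3 + 83 @ $7 + 139 @ $5 + 9 @ $6 = $2,233
Ending inventory: 154 @ $6 = $924

154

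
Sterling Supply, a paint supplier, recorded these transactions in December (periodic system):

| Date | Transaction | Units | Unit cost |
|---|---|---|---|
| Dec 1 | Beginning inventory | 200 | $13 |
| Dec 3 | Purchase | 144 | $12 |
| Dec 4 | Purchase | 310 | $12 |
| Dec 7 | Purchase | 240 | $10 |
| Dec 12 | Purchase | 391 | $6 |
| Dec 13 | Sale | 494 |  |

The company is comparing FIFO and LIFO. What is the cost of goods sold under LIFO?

FIFO COGS: 200 @ $13 + 144 @ $12 + 150 @ $12 = $6,128
LIFO COGS: 391 @ $6 + 103 @ $10 = $3,376

COGS = $3,376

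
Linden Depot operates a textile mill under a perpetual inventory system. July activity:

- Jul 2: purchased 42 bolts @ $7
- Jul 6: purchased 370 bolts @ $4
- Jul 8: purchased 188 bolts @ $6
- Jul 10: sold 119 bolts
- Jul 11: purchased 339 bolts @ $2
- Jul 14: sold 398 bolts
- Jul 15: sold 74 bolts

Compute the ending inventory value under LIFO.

Jul 10, 119 sold [LIFO — newest first]: 119 @ $6 = $714
Jul 14, 398 sold [LIFO — newest first]: 339 @ $2 + 59 @ $6 = $1,032
Jul 15, 74 sold [LIFO — newest first]: 10 @ $6 + 64 @ $4 = $316
Total COGS = $714 + $1,032 + $316 = $2,062
Ending inventory: 42 @ $7 + 306 @ $4 = $1,518

Ending inventory = $1,518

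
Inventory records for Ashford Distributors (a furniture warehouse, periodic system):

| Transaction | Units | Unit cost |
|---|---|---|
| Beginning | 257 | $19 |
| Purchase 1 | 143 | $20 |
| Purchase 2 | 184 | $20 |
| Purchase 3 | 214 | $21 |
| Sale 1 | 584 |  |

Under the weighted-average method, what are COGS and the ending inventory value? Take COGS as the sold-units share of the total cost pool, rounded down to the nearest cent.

COGS = $11,648.53; ending inventory = $4,268.47

Sale 1, sell 584: 584/798 × $15,917.00 → $11,648.53
Ending inventory (cost pool remaining) = $4,268.47
Check: goods available $15,917.00 = COGS $11,648.53 + ending $4,268.47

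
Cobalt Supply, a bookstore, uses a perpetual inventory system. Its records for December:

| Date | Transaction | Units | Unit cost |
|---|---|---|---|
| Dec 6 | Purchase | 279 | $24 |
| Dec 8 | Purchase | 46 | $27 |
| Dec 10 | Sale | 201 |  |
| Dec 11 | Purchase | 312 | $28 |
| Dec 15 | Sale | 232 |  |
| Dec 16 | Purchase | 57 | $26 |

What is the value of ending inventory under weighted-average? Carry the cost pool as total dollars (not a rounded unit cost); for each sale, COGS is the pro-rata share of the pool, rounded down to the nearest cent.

Ending inventory = $6,986.57

After Dec 6: 279 on hand, pool $6,696.00 (≈ $24.0000 each)
After Dec 8: 325 on hand, pool $7,938.00 (≈ $24.4246 each)
Dec 10, sell 201: 201/325 × $7,938.00 → $4,909.34
After Dec 11: 436 on hand, pool $11,764.66 (≈ $26.9832 each)
Dec 15, sell 232: 232/436 × $11,764.66 → $6,260.09
After Dec 16: 261 on hand, pool $6,986.57 (≈ $26.7685 each)
Total COGS = $4,909.34 + $6,260.09 = $11,169.43
Ending inventory (cost pool remaining) = $6,986.57
Check: goods available $18,156.00 = COGS $11,169.43 + ending $6,986.57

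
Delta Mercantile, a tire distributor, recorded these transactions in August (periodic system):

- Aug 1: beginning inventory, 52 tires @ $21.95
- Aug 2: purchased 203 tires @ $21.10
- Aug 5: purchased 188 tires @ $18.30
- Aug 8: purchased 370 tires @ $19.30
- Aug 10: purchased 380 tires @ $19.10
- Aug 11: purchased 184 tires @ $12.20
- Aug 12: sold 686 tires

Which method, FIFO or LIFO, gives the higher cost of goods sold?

FIFO COGS: 52 @ $21.95 + 203 @ $21.10 + 188 @ $18.30 + 243 @ $19.30 = $13,555.00
LIFO COGS: 184 @ $12.20 + 380 @ $19.10 + 122 @ $19.30 = $11,857.40

FIFO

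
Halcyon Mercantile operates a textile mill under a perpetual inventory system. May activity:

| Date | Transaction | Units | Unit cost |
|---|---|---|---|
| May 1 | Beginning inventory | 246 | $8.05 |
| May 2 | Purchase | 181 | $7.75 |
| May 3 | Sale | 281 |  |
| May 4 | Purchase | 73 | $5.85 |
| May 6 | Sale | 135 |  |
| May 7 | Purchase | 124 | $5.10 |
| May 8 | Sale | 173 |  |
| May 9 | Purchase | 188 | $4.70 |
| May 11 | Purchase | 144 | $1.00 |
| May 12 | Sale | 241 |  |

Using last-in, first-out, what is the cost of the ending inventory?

May 3, 281 sold [LIFO — newest first]: 181 @ $7.75 + 100 @ $8.05 = $2,207.75
May 6, 135 sold [LIFO — newest first]: 73 @ $5.85 + 62 @ $8.05 = $926.15
May 8, 173 sold [LIFO — newest first]: 124 @ $5.10 + 49 @ $8.05 = $1,026.85
May 12, 241 sold [LIFO — newest first]: 144 @ $1.00 + 97 @ $4.70 = $599.90
Total COGS = $2,207.75 + $926.15 + $1,026.85 + $599.90 = $4,760.65
Ending inventory: 35 @ $8.05 + 91 @ $4.70 = $709.45

Ending inventory = $709.45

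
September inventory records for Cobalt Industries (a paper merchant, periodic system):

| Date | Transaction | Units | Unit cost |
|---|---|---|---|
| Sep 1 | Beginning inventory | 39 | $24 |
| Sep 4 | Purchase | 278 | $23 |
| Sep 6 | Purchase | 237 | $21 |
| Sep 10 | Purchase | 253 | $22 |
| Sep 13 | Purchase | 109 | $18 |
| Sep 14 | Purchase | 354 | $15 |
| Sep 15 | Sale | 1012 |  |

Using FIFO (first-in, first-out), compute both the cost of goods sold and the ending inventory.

Sep 15, 1012 sold [FIFO — oldest first]: 39 @ $24 + 278 @ $23 + 237 @ $21 + 253 @ $22 + 109 @ $18 + 96 @ $15 = $21,275
Ending inventory: 258 @ $15 = $3,870
Check: goods available $25,145 = COGS $21,275 + ending $3,870

COGS = $21,275; ending inventory = $3,870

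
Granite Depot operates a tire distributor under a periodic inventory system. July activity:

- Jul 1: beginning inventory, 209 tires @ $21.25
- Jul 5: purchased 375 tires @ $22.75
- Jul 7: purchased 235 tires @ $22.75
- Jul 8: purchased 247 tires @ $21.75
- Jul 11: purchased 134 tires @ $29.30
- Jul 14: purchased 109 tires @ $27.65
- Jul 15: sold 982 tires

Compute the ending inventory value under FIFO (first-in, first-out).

Ending inventory = $8,767.05

Jul 15, 982 sold [FIFO — oldest first]: 209 @ $21.25 + 375 @ $22.75 + 235 @ $22.75 + 163 @ $21.75 = $21,864.00
Ending inventory: 84 @ $21.75 + 134 @ $29.30 + 109 @ $27.65 = $8,767.05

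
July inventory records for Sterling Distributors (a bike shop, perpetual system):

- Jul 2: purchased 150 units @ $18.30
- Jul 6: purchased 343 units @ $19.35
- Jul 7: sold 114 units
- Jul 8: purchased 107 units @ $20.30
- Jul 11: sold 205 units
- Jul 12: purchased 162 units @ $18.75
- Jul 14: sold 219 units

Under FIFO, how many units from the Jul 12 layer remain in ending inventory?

Jul 7, 114 sold [FIFO — oldest first]: 114 @ $18.30 = $2,086.20
Jul 11, 205 sold [FIFO — oldest first]: 36 @ $18.30 + 169 @ $19.35 = $3,928.95
Jul 14, 219 sold [FIFO — oldest first]: 174 @ $19.35 + 45 @ $20.30 = $4,280.40
Total COGS = $2,086.20 + $3,928.95 + $4,280.40 = $10,295.55
Ending inventory: 62 @ $20.30 + 162 @ $18.75 = $4,296.10
Check: goods available $14,591.65 = COGS $10,295.55 + ending $4,296.10

162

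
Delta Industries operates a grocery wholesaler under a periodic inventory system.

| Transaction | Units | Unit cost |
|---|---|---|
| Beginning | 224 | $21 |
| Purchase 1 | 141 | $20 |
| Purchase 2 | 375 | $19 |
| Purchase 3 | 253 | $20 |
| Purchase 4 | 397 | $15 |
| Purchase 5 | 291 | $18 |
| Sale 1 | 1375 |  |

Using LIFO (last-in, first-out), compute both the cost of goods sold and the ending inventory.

COGS = $24,558; ending inventory = $6,344

Sale 1 (1375) [LIFO — newest first]: 291 @ $18 + 397 @ $15 + 253 @ $20 + 375 @ $19 + 59 @ $20 = $24,558
Ending inventory: 224 @ $21 + 82 @ $20 = $6,344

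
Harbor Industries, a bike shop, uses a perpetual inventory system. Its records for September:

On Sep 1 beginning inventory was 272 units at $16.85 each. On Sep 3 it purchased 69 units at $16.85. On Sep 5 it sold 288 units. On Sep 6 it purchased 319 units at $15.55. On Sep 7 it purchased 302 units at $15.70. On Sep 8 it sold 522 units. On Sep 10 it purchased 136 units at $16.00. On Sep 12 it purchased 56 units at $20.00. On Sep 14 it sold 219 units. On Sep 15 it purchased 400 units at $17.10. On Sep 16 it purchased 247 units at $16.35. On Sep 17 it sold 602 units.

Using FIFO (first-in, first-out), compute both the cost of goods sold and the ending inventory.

COGS = $26,842.65; ending inventory = $2,779.50

Sep 5, 288 sold [FIFO — oldest first]: 272 @ $16.85 + 16 @ $16.85 = $4,852.80
Sep 8, 522 sold [FIFO — oldest first]: 53 @ $16.85 + 319 @ $15.55 + 150 @ $15.70 = $8,208.50
Sep 14, 219 sold [FIFO — oldest first]: 152 @ $15.70 + 67 @ $16.00 = $3,458.40
Sep 17, 602 sold [FIFO — oldest first]: 69 @ $16.00 + 56 @ $20.00 + 400 @ $17.10 + 77 @ $16.35 = $10,322.95
Total COGS = $4,852.80 + $8,208.50 + $3,458.40 + $10,322.95 = $26,842.65
Ending inventory: 170 @ $16.35 = $2,779.50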